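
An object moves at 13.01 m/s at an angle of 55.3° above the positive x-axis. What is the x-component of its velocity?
vₓ = v cos(θ) = 13.01 × cos(55.3°) = 7.41 m/s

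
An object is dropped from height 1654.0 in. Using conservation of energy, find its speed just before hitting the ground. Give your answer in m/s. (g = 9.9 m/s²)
mgh = ½mv² → v = √(2gh) = √(2×9.9×42.01) = 28.84 m/s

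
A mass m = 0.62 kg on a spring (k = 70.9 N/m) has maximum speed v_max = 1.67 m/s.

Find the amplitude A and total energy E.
½mv²_max = ½kA² → A = v_max√(m/k) = 1.67×√(0.62/70.9) = 0.1562 m = 15.62 cm
E = ½mv²_max = ½×0.62×1.67² = 0.8646 J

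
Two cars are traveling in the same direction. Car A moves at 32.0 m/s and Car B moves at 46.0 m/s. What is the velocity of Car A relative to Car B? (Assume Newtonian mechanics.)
v_rel = v_A - v_B = 32.0 - 46.0 = -14.0 m/s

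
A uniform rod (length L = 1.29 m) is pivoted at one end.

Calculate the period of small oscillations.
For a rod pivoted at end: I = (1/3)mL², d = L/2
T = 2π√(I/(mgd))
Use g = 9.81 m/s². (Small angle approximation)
I/m = (1/3)L² = 0.5547 m²; d = L/2 = 0.645 m
T = 2π√(I/(mgd)) = 2π√(0.5547/(9.81×0.645)) = 1.86 s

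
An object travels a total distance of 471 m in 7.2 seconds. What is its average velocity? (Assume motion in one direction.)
v_avg = Δd / Δt = 471 / 7.2 = 65.42 m/s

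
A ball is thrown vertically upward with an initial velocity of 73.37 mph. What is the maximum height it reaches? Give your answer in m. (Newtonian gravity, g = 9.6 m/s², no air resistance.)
h_max = v₀²/(2g) (with unit conversion) = 56.03 m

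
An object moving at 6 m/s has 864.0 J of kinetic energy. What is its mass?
KE = ½mv² → m = 2KE/v² = 2×864.0/6² = 48.0 kg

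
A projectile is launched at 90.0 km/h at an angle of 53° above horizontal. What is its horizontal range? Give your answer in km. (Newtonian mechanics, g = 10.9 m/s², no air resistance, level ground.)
R = v₀² sin(2θ) / g (with unit conversion) = 0.05512 km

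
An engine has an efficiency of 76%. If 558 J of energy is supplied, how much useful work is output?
W_out = η × W_in = 0.76 × 558 = 424.08 J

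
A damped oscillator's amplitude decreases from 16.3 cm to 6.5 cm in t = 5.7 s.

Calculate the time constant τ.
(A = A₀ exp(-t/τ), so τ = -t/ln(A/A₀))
A/A₀ = 6.5/16.3 = 0.3988; ln(A/A₀) = -0.9194
τ = −t/ln(A/A₀) = −5.7/-0.9194 = 6.2 s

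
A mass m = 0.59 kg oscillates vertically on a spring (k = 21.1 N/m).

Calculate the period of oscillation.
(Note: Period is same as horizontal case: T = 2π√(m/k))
T = 2π√(m/k) = 2π√(0.59/21.1) = 1.051 s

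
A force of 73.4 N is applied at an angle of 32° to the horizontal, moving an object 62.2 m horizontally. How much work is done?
W = Fd cosθ = 73.4×62.2×cos(32°) = 3871.7 J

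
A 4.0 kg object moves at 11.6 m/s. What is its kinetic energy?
KE = ½mv² = ½×4.0×11.6² = 269.12 J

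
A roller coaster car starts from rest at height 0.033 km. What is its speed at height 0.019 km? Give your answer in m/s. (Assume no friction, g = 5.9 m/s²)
mgh₁ = ½mv₂² + mgh₂ → v₂ = √(2g(h₁−h₂)) = √(2×5.9×(33−19)) = 12.85 m/s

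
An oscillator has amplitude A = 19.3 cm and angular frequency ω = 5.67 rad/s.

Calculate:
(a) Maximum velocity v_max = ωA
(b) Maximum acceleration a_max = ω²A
v_max = ωA = 5.67×0.193 = 1.094 m/s
a_max = ω²A = 5.67²×0.193 = 6.205 m/s²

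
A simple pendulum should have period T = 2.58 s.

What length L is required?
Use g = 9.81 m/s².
T = 2π√(L/g) → L = g(T/2π)² = 9.81×(2.58/2π)² = 1.654 m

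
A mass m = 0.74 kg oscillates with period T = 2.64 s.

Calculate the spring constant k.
T = 2π√(m/k) → k = m(2π/T)² = 0.74×(2π/2.64)² = 4.192 N/m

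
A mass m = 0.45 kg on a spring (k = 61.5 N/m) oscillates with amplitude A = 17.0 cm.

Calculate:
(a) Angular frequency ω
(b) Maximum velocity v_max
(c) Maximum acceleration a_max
ω = √(k/m) = √(61.5/0.45) = 11.69 rad/s
v_max = ωA = 11.69×0.17 = 1.987 m/s
a_max = ω²A = 11.69²×0.17 = 23.23 m/s²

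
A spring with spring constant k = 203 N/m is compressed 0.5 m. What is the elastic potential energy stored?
PE = ½kx² = ½×203×0.5² = 25.38 J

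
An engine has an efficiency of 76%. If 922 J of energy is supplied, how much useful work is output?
W_out = η × W_in = 0.76 × 922 = 700.72 J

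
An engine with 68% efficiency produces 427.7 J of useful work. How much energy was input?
W_in = W_out/η = 427.7/0.68 = 628.97 J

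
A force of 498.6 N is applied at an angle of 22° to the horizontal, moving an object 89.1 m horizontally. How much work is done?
W = Fd cosθ = 498.6×89.1×cos(22°) = 41190.0 J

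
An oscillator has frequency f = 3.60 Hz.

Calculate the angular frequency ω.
ω = 2πf = 2π×3.6 = 22.62 rad/s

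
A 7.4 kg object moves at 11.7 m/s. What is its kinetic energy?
KE = ½mv² = ½×7.4×11.7² = 506.493 J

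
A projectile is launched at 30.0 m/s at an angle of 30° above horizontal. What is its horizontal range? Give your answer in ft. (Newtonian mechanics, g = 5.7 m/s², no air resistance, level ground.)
R = v₀² sin(2θ) / g (with unit conversion) = 448.6 ft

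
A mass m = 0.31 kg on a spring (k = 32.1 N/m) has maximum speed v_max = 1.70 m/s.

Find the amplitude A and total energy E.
½mv²_max = ½kA² → A = v_max√(m/k) = 1.7×√(0.31/32.1) = 0.1671 m = 16.71 cm
E = ½mv²_max = ½×0.31×1.7² = 0.4479 J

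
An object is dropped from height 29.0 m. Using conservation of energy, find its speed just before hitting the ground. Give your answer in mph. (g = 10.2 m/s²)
mgh = ½mv² → v = √(2gh) = √(2×10.2×29) = 24.32 m/s = 54.41 mph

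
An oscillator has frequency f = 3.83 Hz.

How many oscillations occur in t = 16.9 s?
n = f×t = 3.83×16.9 = 64.73 oscillations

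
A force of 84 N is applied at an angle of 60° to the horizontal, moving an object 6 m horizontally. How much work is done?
W = Fd cosθ = 84×6×cos(60°) = 252.0 J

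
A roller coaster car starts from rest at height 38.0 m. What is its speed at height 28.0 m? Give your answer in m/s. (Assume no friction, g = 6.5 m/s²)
mgh₁ = ½mv₂² + mgh₂ → v₂ = √(2g(h₁−h₂)) = √(2×6.5×(38−28)) = 11.4 m/s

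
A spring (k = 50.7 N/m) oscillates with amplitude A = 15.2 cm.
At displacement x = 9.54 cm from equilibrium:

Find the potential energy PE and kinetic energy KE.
E_total = ½kA² = ½×50.7×(0.152)² = 0.5857 J
PE = ½kx² = ½×50.7×(0.0954)² = 0.2307 J
KE = E_total − PE = 0.355 J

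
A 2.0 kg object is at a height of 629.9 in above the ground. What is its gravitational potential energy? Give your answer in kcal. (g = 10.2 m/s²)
PE = mgh = 2 kg × 10.2 m/s² × 16 m = 326.4 J = 0.07801 kcal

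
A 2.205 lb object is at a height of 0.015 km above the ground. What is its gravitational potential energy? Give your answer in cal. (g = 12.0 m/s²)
PE = mgh = 1 kg × 12.0 m/s² × 15 m = 180 J = 43.03 cal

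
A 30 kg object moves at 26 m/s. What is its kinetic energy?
KE = ½mv² = ½×30×26² = 10140.0 J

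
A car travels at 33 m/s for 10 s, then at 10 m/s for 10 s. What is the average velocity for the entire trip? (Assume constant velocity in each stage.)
d₁ = v₁t₁ = 33 × 10 = 330 m
d₂ = v₂t₂ = 10 × 10 = 100 m
d_total = 430 m, t_total = 20 s
v_avg = d_total/t_total = 430/20 = 21.5 m/s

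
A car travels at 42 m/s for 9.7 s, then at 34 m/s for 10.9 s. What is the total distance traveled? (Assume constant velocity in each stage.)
d₁ = v₁t₁ = 42 × 9.7 = 407.4 m
d₂ = v₂t₂ = 34 × 10.9 = 370.6 m
d_total = 407.4 + 370.6 = 778.0 m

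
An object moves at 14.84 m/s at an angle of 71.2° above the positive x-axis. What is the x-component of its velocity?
vₓ = v cos(θ) = 14.84 × cos(71.2°) = 4.78 m/s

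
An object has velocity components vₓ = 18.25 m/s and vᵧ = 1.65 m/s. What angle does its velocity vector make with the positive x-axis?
θ = arctan(vᵧ/vₓ) = arctan(1.65/18.25) = 5.17°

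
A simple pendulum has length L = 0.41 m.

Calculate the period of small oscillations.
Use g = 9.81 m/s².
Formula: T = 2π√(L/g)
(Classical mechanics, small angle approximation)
T = 2π√(L/g) = 2π√(0.41/9.81) = 1.285 s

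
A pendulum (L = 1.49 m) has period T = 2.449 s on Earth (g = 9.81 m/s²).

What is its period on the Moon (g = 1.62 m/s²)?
T = 2π√(L/g), so T_moon/T_earth = √(g_earth/g_moon)
T_moon = 2π√(1.49/1.62) = 6.026 s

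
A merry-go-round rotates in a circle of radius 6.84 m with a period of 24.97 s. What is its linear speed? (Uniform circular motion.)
v = 2πr/T = 2π×6.84/24.97 = 1.72 m/s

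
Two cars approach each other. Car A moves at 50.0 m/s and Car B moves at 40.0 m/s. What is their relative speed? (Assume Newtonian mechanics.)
v_rel = v_A + v_B = 50.0 + 40.0 = 90.0 m/s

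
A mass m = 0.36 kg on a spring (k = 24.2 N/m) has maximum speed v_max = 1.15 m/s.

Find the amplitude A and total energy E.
½mv²_max = ½kA² → A = v_max√(m/k) = 1.15×√(0.36/24.2) = 0.1403 m = 14.03 cm
E = ½mv²_max = ½×0.36×1.15² = 0.238 J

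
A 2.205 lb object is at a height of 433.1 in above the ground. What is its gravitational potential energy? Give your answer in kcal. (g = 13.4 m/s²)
PE = mgh = 1 kg × 13.4 m/s² × 11 m = 147.4 J = 0.03524 kcal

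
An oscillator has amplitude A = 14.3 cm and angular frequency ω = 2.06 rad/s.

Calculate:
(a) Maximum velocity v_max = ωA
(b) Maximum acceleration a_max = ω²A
v_max = ωA = 2.06×0.143 = 0.2946 m/s
a_max = ω²A = 2.06²×0.143 = 0.6068 m/s²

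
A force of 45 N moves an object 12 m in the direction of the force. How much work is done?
W = Fd = 45×12 = 540.0 J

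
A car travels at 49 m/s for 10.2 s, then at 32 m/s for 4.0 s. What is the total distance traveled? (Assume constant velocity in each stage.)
d₁ = v₁t₁ = 49 × 10.2 = 499.8 m
d₂ = v₂t₂ = 32 × 4.0 = 128 m
d_total = 499.8 + 128 = 627.8 m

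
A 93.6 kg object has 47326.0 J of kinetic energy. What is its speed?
KE = ½mv² → v = √(2KE/m) = √(2×47326.0/93.6) = 31.8 m/s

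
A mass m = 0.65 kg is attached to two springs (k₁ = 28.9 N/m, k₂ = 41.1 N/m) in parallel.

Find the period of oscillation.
k_eq = k₁+k₂ = 70 N/m
T = 2π√(m/k_eq) = 2π√(0.65/70) = 0.6055 s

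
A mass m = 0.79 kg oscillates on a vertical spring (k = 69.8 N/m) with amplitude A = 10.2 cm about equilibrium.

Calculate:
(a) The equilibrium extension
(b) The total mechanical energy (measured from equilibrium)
x_eq = mg/k = 0.79×9.81/69.8 = 0.111 m = 11.1 cm
E = ½kA² = ½×69.8×(0.102)² = 0.3631 J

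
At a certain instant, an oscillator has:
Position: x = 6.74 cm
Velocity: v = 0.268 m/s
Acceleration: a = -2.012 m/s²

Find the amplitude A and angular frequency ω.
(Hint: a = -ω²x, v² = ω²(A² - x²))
a = −ω²x → ω = √(|a|/x) = √(2.012/0.0674) = 5.464 rad/s
v² = ω²(A² − x²) → A = √(x² + v²/ω²) = √(0.0674² + 0.268²/5.464²) = 0.08336 m = 8.336 cm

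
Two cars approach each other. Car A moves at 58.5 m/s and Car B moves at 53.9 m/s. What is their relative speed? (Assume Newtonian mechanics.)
v_rel = v_A + v_B = 58.5 + 53.9 = 112.4 m/s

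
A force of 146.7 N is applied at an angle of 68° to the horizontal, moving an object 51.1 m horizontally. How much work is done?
W = Fd cosθ = 146.7×51.1×cos(68°) = 2808.2 J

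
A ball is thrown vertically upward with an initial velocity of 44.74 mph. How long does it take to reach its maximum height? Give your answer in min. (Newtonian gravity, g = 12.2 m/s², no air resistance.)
t_up = v₀/g (with unit conversion) = 0.02732 min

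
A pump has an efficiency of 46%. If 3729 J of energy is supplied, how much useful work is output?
W_out = η × W_in = 0.46 × 3729 = 1715.3 J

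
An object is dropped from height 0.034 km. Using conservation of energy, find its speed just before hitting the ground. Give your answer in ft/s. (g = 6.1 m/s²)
mgh = ½mv² → v = √(2gh) = √(2×6.1×34) = 20.37 m/s = 66.82 ft/s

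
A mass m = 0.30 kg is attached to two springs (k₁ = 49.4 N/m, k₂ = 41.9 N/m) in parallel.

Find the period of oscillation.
k_eq = k₁+k₂ = 91.3 N/m
T = 2π√(m/k_eq) = 2π√(0.3/91.3) = 0.3602 s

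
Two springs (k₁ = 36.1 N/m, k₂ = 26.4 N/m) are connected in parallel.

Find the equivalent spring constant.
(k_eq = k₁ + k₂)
k_eq = k₁ + k₂ = 36.1 + 26.4 = 62.5 N/m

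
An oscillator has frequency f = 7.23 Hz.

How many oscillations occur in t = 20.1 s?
n = f×t = 7.23×20.1 = 145.3 oscillations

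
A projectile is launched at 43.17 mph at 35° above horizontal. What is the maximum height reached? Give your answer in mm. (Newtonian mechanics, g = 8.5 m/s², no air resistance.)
H = v₀²sin²(θ)/(2g) (with unit conversion) = 7208.0 mm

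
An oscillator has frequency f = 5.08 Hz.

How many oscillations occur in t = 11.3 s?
n = f×t = 5.08×11.3 = 57.4 oscillations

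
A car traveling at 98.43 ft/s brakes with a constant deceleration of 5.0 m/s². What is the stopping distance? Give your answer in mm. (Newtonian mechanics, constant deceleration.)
d = v₀² / (2a) (with unit conversion) = 90010.0 mm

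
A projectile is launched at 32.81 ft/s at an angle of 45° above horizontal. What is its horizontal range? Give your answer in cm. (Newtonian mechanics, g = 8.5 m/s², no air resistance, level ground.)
R = v₀² sin(2θ) / g (with unit conversion) = 1177.0 cm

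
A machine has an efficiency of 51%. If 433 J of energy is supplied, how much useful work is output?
W_out = η × W_in = 0.51 × 433 = 220.83 J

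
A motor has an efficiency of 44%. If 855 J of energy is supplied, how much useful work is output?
W_out = η × W_in = 0.44 × 855 = 376.2 J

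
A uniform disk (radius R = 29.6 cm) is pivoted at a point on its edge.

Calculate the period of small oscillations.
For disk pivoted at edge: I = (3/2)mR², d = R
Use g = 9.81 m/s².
I/m = (3/2)R² = 0.1314 m²; d = R = 0.296 m
T = 2π√((3/2)R²/(gR)) = 2π√(3R/(2g)) = 1.337 s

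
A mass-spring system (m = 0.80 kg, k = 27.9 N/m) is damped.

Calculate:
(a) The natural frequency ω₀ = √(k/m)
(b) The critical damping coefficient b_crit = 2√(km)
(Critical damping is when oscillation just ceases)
ω₀ = √(k/m) = √(27.9/0.8) = 5.906 rad/s
b_crit = 2√(km) = 2√(27.9×0.8) = 9.449 kg/s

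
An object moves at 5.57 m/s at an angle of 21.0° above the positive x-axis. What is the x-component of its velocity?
vₓ = v cos(θ) = 5.57 × cos(21.0°) = 5.2 m/s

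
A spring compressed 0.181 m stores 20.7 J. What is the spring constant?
PE = ½kx² → k = 2PE/x² = 2×20.7/0.181² = 1264.0 N/m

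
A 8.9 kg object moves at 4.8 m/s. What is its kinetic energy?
KE = ½mv² = ½×8.9×4.8² = 102.528 J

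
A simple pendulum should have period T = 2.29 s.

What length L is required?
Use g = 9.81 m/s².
T = 2π√(L/g) → L = g(T/2π)² = 9.81×(2.29/2π)² = 1.303 m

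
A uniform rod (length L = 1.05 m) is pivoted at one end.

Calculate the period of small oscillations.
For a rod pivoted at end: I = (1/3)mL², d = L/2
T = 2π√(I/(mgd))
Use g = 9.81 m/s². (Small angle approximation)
I/m = (1/3)L² = 0.3675 m²; d = L/2 = 0.525 m
T = 2π√(I/(mgd)) = 2π√(0.3675/(9.81×0.525)) = 1.678 s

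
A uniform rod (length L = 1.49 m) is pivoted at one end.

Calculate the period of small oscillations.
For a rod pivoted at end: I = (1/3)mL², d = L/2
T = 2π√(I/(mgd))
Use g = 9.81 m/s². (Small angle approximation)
I/m = (1/3)L² = 0.74 m²; d = L/2 = 0.745 m
T = 2π√(I/(mgd)) = 2π√(0.74/(9.81×0.745)) = 1.999 s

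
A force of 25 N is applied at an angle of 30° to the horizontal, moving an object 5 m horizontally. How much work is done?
W = Fd cosθ = 25×5×cos(30°) = 108.25 J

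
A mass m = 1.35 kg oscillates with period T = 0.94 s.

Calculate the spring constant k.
T = 2π√(m/k) → k = m(2π/T)² = 1.35×(2π/0.94)² = 60.32 N/m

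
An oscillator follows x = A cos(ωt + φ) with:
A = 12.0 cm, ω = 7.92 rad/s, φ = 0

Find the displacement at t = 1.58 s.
x = A cos(ωt + φ) = 12.0×cos(7.92×1.58 + 0) = 11.98 cm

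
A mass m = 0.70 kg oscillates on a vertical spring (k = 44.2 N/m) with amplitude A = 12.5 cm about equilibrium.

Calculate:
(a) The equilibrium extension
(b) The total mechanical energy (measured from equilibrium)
x_eq = mg/k = 0.7×9.81/44.2 = 0.1554 m = 15.54 cm
E = ½kA² = ½×44.2×(0.125)² = 0.3453 J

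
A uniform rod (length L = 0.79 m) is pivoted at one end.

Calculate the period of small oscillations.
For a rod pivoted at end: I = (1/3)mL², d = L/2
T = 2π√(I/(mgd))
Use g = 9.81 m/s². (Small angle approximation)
I/m = (1/3)L² = 0.208 m²; d = L/2 = 0.395 m
T = 2π√(I/(mgd)) = 2π√(0.208/(9.81×0.395)) = 1.456 s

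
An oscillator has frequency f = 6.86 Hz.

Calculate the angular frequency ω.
ω = 2πf = 2π×6.86 = 43.1 rad/s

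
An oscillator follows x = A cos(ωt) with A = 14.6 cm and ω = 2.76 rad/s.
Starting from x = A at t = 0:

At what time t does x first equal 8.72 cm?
cos(ωt) = x/A = 8.72/14.6 = 0.5973
ωt = arccos(0.5973) = 0.9307 rad
t = 0.9307/2.76 = 0.3372 s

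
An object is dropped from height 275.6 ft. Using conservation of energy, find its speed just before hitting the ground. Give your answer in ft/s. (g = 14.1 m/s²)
mgh = ½mv² → v = √(2gh) = √(2×14.1×84) = 48.67 m/s = 159.7 ft/s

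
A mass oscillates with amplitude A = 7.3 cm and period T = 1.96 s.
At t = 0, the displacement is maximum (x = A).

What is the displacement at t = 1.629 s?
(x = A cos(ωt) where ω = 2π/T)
ω = 2π/T = 2π/1.96 = 3.206 rad/s
x = A cos(ωt) = 7.3×cos(3.206×1.629) = 3.562 cm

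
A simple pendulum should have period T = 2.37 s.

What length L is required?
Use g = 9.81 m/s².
T = 2π√(L/g) → L = g(T/2π)² = 9.81×(2.37/2π)² = 1.396 m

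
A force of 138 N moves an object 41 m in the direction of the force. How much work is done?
W = Fd = 138×41 = 5658.0 J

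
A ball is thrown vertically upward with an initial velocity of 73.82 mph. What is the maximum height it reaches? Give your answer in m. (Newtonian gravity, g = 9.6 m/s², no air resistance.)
h_max = v₀²/(2g) (with unit conversion) = 56.72 m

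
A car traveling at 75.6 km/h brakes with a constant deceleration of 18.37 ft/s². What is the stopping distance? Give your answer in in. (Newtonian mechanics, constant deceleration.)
d = v₀² / (2a) (with unit conversion) = 1550.0 in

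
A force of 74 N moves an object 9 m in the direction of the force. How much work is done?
W = Fd = 74×9 = 666.0 J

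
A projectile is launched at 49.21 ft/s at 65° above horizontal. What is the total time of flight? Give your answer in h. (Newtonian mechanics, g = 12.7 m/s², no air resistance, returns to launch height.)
T = 2v₀sin(θ)/g (with unit conversion) = 0.0005947 h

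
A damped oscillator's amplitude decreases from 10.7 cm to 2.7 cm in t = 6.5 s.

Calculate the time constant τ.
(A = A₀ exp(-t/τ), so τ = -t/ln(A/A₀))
A/A₀ = 2.7/10.7 = 0.2523; ln(A/A₀) = -1.377
τ = −t/ln(A/A₀) = −6.5/-1.377 = 4.72 s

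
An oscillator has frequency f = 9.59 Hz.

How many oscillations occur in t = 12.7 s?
n = f×t = 9.59×12.7 = 121.8 oscillations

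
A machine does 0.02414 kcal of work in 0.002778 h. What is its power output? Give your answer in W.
P = W/t = 101 J / 10 s = 10.1 W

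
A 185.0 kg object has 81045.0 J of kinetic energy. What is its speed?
KE = ½mv² → v = √(2KE/m) = √(2×81045.0/185.0) = 29.6 m/s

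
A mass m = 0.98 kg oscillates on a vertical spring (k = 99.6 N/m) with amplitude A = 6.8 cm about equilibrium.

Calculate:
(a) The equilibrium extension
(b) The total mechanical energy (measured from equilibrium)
x_eq = mg/k = 0.98×9.81/99.6 = 0.09652 m = 9.652 cm
E = ½kA² = ½×99.6×(0.068)² = 0.2303 J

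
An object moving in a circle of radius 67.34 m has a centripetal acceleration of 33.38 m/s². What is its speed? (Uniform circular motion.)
v = √(a_c × r) = √(33.38 × 67.34) = 47.41 m/s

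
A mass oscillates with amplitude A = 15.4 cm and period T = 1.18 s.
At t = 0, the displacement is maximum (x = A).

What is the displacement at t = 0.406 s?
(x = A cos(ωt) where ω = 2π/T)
ω = 2π/T = 2π/1.18 = 5.325 rad/s
x = A cos(ωt) = 15.4×cos(5.325×0.406) = -8.581 cm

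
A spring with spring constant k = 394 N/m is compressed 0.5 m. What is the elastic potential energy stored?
PE = ½kx² = ½×394×0.5² = 49.25 J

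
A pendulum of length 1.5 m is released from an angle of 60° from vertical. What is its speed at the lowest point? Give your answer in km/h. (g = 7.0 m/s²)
h = L(1 − cosθ) = 1.5×(1 − cos60°) = 0.75 m
v = √(2gh) = √(2×7.0×0.75) = 3.24 m/s = 11.67 km/h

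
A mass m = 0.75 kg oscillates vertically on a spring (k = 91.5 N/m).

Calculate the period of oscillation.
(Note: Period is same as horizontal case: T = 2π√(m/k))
T = 2π√(m/k) = 2π√(0.75/91.5) = 0.5689 s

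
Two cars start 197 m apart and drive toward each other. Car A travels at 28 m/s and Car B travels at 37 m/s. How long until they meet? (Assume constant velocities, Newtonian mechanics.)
Combined speed: v_combined = 28 + 37 = 65 m/s
Time to meet: t = d/65 = 197/65 = 3.03 s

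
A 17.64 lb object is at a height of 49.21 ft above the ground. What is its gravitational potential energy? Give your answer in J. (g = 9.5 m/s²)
PE = mgh = 8.001 kg × 9.5 m/s² × 15 m = 1140 J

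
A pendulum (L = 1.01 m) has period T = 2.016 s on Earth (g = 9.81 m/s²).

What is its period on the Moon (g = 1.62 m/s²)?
T = 2π√(L/g), so T_moon/T_earth = √(g_earth/g_moon)
T_moon = 2π√(1.01/1.62) = 4.961 s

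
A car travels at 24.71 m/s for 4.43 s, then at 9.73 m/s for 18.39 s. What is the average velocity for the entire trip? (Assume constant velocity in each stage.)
d₁ = v₁t₁ = 24.71 × 4.43 = 109.465 m
d₂ = v₂t₂ = 9.73 × 18.39 = 178.935 m
d_total = 288.4 m, t_total = 22.82 s
v_avg = d_total/t_total = 288.4/22.82 = 12.64 m/s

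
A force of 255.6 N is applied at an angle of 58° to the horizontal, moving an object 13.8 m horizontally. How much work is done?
W = Fd cosθ = 255.6×13.8×cos(58°) = 1869.2 J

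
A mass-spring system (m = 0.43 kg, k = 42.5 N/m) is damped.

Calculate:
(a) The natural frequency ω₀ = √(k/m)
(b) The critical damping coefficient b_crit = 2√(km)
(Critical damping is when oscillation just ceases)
ω₀ = √(k/m) = √(42.5/0.43) = 9.942 rad/s
b_crit = 2√(km) = 2√(42.5×0.43) = 8.55 kg/s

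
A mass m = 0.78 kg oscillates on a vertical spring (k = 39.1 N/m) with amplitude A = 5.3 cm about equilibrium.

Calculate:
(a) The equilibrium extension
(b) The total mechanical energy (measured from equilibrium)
x_eq = mg/k = 0.78×9.81/39.1 = 0.1957 m = 19.57 cm
E = ½kA² = ½×39.1×(0.053)² = 0.05492 J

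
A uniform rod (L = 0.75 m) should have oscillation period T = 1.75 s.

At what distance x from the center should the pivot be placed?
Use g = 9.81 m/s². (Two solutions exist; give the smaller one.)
T = 2π√((L²/12 + x²)/(gx)). Let c = T²g/(4π²) = 0.761.
x² − cx + L²/12 = 0 → x = (c − √(c² − L²/3))/2 = 0.0676 m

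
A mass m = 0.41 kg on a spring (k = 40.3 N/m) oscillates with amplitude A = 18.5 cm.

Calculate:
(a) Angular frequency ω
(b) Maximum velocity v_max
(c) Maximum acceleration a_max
ω = √(k/m) = √(40.3/0.41) = 9.914 rad/s
v_max = ωA = 9.914×0.185 = 1.834 m/s
a_max = ω²A = 9.914²×0.185 = 18.18 m/s²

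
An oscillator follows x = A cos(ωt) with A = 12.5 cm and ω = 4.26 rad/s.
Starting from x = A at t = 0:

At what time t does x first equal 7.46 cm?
cos(ωt) = x/A = 7.46/12.5 = 0.5968
ωt = arccos(0.5968) = 0.9313 rad
t = 0.9313/4.26 = 0.2186 s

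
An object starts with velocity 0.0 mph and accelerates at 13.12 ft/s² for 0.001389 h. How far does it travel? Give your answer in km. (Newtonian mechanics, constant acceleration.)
d = v₀t + ½at² (with unit conversion) = 0.05 km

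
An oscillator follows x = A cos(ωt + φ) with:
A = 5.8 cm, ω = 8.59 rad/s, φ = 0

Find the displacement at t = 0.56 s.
x = A cos(ωt + φ) = 5.8×cos(8.59×0.56 + 0) = 0.5676 cm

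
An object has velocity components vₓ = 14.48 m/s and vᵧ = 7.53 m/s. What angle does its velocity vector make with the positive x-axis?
θ = arctan(vᵧ/vₓ) = arctan(7.53/14.48) = 27.48°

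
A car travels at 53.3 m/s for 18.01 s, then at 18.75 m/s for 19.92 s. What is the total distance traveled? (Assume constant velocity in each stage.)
d₁ = v₁t₁ = 53.3 × 18.01 = 959.933 m
d₂ = v₂t₂ = 18.75 × 19.92 = 373.5 m
d_total = 959.933 + 373.5 = 1333.43 m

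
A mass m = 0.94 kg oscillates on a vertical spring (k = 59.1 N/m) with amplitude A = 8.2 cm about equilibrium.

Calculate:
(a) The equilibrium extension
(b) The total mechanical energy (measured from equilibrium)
x_eq = mg/k = 0.94×9.81/59.1 = 0.156 m = 15.6 cm
E = ½kA² = ½×59.1×(0.082)² = 0.1987 J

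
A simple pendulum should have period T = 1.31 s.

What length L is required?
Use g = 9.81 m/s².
T = 2π√(L/g) → L = g(T/2π)² = 9.81×(1.31/2π)² = 0.4264 m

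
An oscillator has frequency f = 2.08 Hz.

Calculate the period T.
T = 1/f = 1/2.08 = 0.4808 s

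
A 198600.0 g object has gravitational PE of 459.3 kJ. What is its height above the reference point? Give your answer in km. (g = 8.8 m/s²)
PE = mgh → h = PE/(mg) = 4.593e+05 J / (198.6 kg × 8.8 m/s²) = 262.8 m = 0.2628 km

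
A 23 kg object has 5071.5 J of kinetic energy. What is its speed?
KE = ½mv² → v = √(2KE/m) = √(2×5071.5/23) = 21.0 m/s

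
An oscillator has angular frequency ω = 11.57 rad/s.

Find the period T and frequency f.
T = 2π/ω = 2π/11.57 = 0.5431 s; f = ω/2π = 1.841 Hz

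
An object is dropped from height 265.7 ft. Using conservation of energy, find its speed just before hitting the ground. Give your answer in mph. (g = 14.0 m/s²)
mgh = ½mv² → v = √(2gh) = √(2×14.0×80.99) = 47.62 m/s = 106.5 mph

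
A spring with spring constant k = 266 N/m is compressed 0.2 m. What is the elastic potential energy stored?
PE = ½kx² = ½×266×0.2² = 5.32 J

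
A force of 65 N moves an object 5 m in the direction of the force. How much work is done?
W = Fd = 65×5 = 325.0 J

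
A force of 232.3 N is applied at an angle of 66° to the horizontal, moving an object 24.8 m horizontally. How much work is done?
W = Fd cosθ = 232.3×24.8×cos(66°) = 2343.2 J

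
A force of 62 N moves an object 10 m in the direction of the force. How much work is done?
W = Fd = 62×10 = 620.0 J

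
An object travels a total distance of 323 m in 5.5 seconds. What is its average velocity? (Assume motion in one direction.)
v_avg = Δd / Δt = 323 / 5.5 = 58.73 m/s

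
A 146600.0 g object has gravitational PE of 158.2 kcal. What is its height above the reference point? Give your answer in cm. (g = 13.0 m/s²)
PE = mgh → h = PE/(mg) = 6.619e+05 J / (146.6 kg × 13.0 m/s²) = 347.3 m = 34730.0 cm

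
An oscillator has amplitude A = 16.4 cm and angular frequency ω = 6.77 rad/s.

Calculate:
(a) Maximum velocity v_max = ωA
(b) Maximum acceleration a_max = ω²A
v_max = ωA = 6.77×0.164 = 1.11 m/s
a_max = ω²A = 6.77²×0.164 = 7.517 m/s²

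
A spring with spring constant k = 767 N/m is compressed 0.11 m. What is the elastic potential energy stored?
PE = ½kx² = ½×767×0.11² = 4.64 J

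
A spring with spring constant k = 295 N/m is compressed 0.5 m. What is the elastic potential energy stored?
PE = ½kx² = ½×295×0.5² = 36.88 J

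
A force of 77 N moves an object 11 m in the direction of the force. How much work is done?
W = Fd = 77×11 = 847.0 J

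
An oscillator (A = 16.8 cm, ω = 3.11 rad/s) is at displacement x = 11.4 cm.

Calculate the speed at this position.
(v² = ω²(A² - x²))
v = ω√(A² − x²) = 3.11×√(0.168² − 0.114²) = 0.3838 m/s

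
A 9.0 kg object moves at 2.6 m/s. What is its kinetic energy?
KE = ½mv² = ½×9.0×2.6² = 30.42 J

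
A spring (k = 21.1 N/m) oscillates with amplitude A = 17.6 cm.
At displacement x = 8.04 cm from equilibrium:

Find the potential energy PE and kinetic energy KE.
E_total = ½kA² = ½×21.1×(0.176)² = 0.3268 J
PE = ½kx² = ½×21.1×(0.0804)² = 0.0682 J
KE = E_total − PE = 0.2586 J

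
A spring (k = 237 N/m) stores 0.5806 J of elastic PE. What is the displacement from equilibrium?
PE = ½kx² → x = √(2PE/k) = √(2×0.5806/237) = 0.07 m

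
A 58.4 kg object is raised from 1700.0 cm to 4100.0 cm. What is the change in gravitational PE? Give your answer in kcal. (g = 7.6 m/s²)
ΔPE = mg(h₂ − h₁) = 58.4 kg × 7.6 m/s² × (41 − 17) m = 1.065e+04 J = 2.546 kcal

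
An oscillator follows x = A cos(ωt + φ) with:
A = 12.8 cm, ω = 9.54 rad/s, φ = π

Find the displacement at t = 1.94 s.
x = A cos(ωt + φ) = 12.8×cos(9.54×1.94 + π) = -12.06 cm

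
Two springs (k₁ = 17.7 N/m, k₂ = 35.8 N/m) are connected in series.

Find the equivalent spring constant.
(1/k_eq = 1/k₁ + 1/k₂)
1/k_eq = 1/17.7 + 1/35.8 = 0.08443; k_eq = 11.84 N/m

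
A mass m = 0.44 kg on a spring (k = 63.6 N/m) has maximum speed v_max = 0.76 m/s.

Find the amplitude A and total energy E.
½mv²_max = ½kA² → A = v_max√(m/k) = 0.76×√(0.44/63.6) = 0.06321 m = 6.321 cm
E = ½mv²_max = ½×0.44×0.76² = 0.1271 J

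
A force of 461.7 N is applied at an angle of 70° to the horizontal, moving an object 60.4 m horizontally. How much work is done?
W = Fd cosθ = 461.7×60.4×cos(70°) = 9537.8 J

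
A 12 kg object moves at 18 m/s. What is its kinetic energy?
KE = ½mv² = ½×12×18² = 1944.0 J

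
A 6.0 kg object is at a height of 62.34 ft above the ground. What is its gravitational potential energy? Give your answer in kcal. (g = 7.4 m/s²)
PE = mgh = 6 kg × 7.4 m/s² × 19 m = 843.7 J = 0.2016 kcal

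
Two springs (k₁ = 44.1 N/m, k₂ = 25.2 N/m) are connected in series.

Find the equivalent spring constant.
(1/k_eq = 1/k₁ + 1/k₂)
1/k_eq = 1/44.1 + 1/25.2 = 0.062358; k_eq = 16.04 N/m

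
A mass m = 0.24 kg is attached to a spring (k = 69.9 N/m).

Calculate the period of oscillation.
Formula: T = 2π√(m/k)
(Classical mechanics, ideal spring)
T = 2π√(m/k) = 2π√(0.24/69.9) = 0.3682 s; f = 1/T = 2.716 Hz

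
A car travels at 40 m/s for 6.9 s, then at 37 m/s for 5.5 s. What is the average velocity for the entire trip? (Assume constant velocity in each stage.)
d₁ = v₁t₁ = 40 × 6.9 = 276 m
d₂ = v₂t₂ = 37 × 5.5 = 203.5 m
d_total = 479.5 m, t_total = 12.4 s
v_avg = d_total/t_total = 479.5/12.4 = 38.67 m/s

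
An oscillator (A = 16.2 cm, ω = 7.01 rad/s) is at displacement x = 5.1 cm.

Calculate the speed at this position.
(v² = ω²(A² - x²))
v = ω√(A² − x²) = 7.01×√(0.162² − 0.051²) = 1.078 m/s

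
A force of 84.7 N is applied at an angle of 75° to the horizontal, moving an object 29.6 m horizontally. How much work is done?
W = Fd cosθ = 84.7×29.6×cos(75°) = 648.89 J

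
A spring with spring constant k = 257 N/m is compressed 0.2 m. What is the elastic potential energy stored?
PE = ½kx² = ½×257×0.2² = 5.14 J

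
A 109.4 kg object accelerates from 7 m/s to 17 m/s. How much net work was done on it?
W_net = ΔKE = ½m(v₂² − v₁²) = ½×109.4×(17² − 7²) = 13128.0 J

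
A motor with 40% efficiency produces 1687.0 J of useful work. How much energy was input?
W_in = W_out/η = 1687.0/0.4 = 4217.5 J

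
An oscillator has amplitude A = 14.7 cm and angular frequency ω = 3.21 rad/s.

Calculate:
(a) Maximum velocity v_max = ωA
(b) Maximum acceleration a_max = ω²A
v_max = ωA = 3.21×0.147 = 0.4719 m/s
a_max = ω²A = 3.21²×0.147 = 1.515 m/s²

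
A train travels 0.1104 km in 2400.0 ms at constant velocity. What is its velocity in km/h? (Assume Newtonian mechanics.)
v = d/t (with unit conversion) = 165.6 km/h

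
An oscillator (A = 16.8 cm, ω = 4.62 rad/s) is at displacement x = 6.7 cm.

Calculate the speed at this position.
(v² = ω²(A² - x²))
v = ω√(A² − x²) = 4.62×√(0.168² − 0.067²) = 0.7118 m/s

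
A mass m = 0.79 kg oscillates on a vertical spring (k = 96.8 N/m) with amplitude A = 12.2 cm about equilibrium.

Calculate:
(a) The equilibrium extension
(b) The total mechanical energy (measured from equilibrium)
x_eq = mg/k = 0.79×9.81/96.8 = 0.08006 m = 8.006 cm
E = ½kA² = ½×96.8×(0.122)² = 0.7204 J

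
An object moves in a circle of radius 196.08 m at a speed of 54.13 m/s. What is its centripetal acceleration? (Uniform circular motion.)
a_c = v²/r = 54.13²/196.08 = 2930.06/196.08 = 14.94 m/s²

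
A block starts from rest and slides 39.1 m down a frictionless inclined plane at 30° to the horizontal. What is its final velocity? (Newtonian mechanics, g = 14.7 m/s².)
a = g sin(θ) = 14.7 × sin(30°) = 7.35 m/s²
v = √(2ad) = √(2 × 7.35 × 39.1) = 23.97 m/s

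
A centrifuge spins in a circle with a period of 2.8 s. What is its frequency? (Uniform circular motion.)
f = 1/T = 1/2.8 = 0.3571 Hz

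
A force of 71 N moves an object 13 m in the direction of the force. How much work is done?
W = Fd = 71×13 = 923.0 J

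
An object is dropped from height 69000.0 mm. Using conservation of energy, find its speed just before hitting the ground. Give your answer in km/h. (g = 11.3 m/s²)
mgh = ½mv² → v = √(2gh) = √(2×11.3×69) = 39.49 m/s = 142.2 km/h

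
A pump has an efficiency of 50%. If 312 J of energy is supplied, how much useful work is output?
W_out = η × W_in = 0.5 × 312 = 156.0 J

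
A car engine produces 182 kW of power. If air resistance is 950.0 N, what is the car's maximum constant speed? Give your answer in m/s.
P = Fv → v = P/F = 182000 W / 950 N = 191.6 m/s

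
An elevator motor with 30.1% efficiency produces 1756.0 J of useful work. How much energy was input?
W_in = W_out/η = 1756.0/0.301 = 5833.9 J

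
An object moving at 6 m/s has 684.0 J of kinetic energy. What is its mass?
KE = ½mv² → m = 2KE/v² = 2×684.0/6² = 38.0 kg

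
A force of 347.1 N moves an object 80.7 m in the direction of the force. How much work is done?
W = Fd = 347.1×80.7 = 28011.0 J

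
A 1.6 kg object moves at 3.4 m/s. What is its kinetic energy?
KE = ½mv² = ½×1.6×3.4² = 9.248 J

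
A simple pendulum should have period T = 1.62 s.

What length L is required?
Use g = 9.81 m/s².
T = 2π√(L/g) → L = g(T/2π)² = 9.81×(1.62/2π)² = 0.6521 m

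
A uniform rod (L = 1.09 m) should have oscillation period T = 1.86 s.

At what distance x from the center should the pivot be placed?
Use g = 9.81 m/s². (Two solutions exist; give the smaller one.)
T = 2π√((L²/12 + x²)/(gx)). Let c = T²g/(4π²) = 0.8597.
x² − cx + L²/12 = 0 → x = (c − √(c² − L²/3))/2 = 0.137 m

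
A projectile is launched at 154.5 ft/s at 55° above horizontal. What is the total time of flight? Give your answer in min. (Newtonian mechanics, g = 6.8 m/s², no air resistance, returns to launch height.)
T = 2v₀sin(θ)/g (with unit conversion) = 0.1891 min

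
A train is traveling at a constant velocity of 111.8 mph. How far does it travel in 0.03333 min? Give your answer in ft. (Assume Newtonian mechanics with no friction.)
d = vt (with unit conversion) = 327.9 ft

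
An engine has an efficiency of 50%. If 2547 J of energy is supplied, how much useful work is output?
W_out = η × W_in = 0.5 × 2547 = 1273.5 J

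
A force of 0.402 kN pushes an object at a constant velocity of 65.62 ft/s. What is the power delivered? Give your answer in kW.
P = Fv = 402 N × 20 m/s = 8040 W = 8.04 kW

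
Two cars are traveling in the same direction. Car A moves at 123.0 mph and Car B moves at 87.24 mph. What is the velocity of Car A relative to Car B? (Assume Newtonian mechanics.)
v_rel = v_A - v_B = 123.0 - 87.24 = 35.76 mph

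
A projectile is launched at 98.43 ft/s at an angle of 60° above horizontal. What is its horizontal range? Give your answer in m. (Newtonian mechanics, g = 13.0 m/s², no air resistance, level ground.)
R = v₀² sin(2θ) / g (with unit conversion) = 59.96 m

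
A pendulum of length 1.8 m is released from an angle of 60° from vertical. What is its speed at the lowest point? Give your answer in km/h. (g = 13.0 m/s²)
h = L(1 − cosθ) = 1.8×(1 − cos60°) = 0.9 m
v = √(2gh) = √(2×13.0×0.9) = 4.837 m/s = 17.41 km/h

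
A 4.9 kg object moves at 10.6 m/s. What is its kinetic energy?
KE = ½mv² = ½×4.9×10.6² = 275.282 J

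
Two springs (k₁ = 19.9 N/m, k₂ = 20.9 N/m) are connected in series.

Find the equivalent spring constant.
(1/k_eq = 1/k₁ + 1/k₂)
1/k_eq = 1/19.9 + 1/20.9 = 0.098098; k_eq = 10.19 N/m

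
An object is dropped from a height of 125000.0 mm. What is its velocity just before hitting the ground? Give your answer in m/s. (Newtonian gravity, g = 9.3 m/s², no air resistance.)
v = √(2gh) (with unit conversion) = 48.22 m/s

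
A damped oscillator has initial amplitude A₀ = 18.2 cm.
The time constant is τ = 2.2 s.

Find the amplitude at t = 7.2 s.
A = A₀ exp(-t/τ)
A = A₀ exp(−t/τ) = 18.2×exp(−7.2/2.2) = 0.6898 cm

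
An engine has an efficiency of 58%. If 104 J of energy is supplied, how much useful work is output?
W_out = η × W_in = 0.58 × 104 = 60.32 J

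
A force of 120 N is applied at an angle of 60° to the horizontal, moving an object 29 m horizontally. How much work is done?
W = Fd cosθ = 120×29×cos(60°) = 1740.0 J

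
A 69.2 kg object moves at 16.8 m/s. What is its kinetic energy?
KE = ½mv² = ½×69.2×16.8² = 9765.504 J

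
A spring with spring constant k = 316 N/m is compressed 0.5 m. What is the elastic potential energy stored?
PE = ½kx² = ½×316×0.5² = 39.5 J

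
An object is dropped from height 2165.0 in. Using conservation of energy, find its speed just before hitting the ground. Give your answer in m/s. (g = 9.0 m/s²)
mgh = ½mv² → v = √(2gh) = √(2×9.0×54.99) = 31.46 m/s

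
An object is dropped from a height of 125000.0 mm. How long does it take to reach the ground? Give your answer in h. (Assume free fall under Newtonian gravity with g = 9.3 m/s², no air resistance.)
t = √(2h/g) (with unit conversion) = 0.00144 h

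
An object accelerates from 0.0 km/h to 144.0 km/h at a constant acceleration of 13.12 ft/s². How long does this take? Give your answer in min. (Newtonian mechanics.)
t = (v - v₀)/a (with unit conversion) = 0.1667 min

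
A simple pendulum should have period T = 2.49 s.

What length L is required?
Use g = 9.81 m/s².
T = 2π√(L/g) → L = g(T/2π)² = 9.81×(2.49/2π)² = 1.541 m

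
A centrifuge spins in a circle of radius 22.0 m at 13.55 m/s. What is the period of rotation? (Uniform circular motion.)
T = 2πr/v = 2π×22.0/13.55 = 10.2 s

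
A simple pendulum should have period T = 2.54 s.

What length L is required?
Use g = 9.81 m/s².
T = 2π√(L/g) → L = g(T/2π)² = 9.81×(2.54/2π)² = 1.603 m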